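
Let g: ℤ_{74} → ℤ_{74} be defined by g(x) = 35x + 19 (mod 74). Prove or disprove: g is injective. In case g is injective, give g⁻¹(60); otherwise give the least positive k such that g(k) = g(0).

Suppose g(a) = g(b) in ℤ_{74}. Then 35a + 19 ≡ 35b + 19 (mod 74), therefore 35(a − b) ≡ 0 (mod 74).
Since gcd(35, 74) = 1, 35 is invertible modulo 74, thus a − b ≡ 0 (mod 74), i.e. a = b.
So g is injective.
We now compute 35⁻¹ mod 74 explicitly. Euclid's algorithm: 74 = 2·35 + 4, 35 = 8·4 + 3, 4 = 1·3 + 1; back-substituting gives 1 = 55·35 − 26·74, so 35⁻¹ ≡ 55 (mod 74).
Since g is injective, we find g⁻¹(60): we need 35x ≡ 60 − 19 ≡ 41 (mod 74). Using 35⁻¹ = 55: x ≡ 55·41 = 2255 = 30·74 + 35, so x = 35.
Check: g(35) = 35·35 + 19 = 1244 = 16·74 + 60 ≡ 60 (mod 74).

35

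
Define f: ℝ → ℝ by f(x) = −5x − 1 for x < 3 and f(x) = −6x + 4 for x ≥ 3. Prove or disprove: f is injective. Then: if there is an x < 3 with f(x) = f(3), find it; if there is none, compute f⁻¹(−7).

13/5

Both pieces are strictly decreasing (slopes −5 and −6), so each is injective on its own interval.
The left piece maps (−∞, 3) onto (−16, ∞); the right piece maps [3, ∞) onto (−∞, −14].
These images overlap. In particular f(3) = −14 (right piece), and solving −5x − 1 = −14 on the left piece gives x = 13/5 < 3.
So f(13/5) = f(3) with 13/5 ≠ 3, and f is not injective. This x = 13/5 is the requested value below 3.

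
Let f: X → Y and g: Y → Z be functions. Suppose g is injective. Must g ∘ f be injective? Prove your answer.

not injective

No. Take X = {0, 1}, Y = Z = {0, 1, 2, 3}, f(0) = f(1) = 0, and g = identity (injective).
Then (g ∘ f)(0) = (g ∘ f)(1) = 0 with 0 ≠ 1, so g ∘ f is not injective.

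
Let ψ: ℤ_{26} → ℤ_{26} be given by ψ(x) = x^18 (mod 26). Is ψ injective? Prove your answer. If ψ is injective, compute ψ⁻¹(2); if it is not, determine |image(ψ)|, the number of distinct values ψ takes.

6

ψ(1) = 1^18 = 1.
ψ(3): Repeated squaring mod 26: 3^1 ≡ 3, 3^2 ≡ 3² = 9, 3^4 ≡ 9² = 81 ≡ 3, 3^8 ≡ 3² = 9, 3^16 ≡ 9² = 81 ≡ 3. Since 18 = 16 + 2, 3^18 ≡ 3·9: 3·9 = 27 ≡ 1. So 3^18 ≡ 1 (mod 26).
So ψ(1) = ψ(3) = 1 while 1 ≠ 3, thus ψ is not injective.
Since ψ is not injective, we determine |image(ψ)|. Computing x^18 mod 26 for each x (by repeated squaring, reducing mod 26 at every step), the values ψ(0), ψ(1), …, ψ(25) are: 0, 1, 12, 1, 14, 25, 12, 25, 12, 1, 14, 25, 14, 13, 14, 25, 14, 1, 12, 25, 12, 25, 14, 1, 12, 1.
The distinct values are {0, 1, 12, 13, 14, 25}; there are 6 of them.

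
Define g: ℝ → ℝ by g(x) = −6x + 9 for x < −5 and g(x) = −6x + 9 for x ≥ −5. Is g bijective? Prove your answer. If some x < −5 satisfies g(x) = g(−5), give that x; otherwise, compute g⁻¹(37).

Both pieces are strictly decreasing (slopes −6 and −6), so each is injective on its own interval.
The left piece maps (−∞, −5) onto (39, ∞); the right piece maps [−5, ∞) onto (−∞, 39].
Since 39 = 39, the images partition ℝ: g is injective and surjective, hence bijective.
Because the two images are disjoint, no x < −5 has g(x) = g(−5), so we compute g⁻¹(37): 37 lies in (−∞, 39], so solve −6x + 9 = 37: x = (37 − 9)/(−6) = −14/3.

-14/3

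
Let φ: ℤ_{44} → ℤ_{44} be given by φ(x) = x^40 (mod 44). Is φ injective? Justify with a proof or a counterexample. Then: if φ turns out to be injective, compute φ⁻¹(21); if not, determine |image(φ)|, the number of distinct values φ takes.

φ(1) = 1^40 = 1.
φ(3): Repeated squaring mod 44: 3^1 ≡ 3, 3^2 ≡ 3² = 9, 3^4 ≡ 9² = 81 ≡ 37, 3^8 ≡ 37² = 1369 ≡ 5, 3^16 ≡ 5² = 25, 3^32 ≡ 25² = 625 ≡ 9. Since 40 = 32 + 8, 3^40 ≡ 9·5: 9·5 = 45 ≡ 1. So 3^40 ≡ 1 (mod 44).
So φ(1) = φ(3) = 1 while 1 ≠ 3, so φ is not injective.
Since φ is not injective, we determine |image(φ)|. Computing x^40 mod 44 for each x (by repeated squaring, reducing mod 44 at every step), the values φ(0), φ(1), …, φ(43) are: 0, 1, 12, 1, 12, 1, 12, 1, 12, 1, 12, 33, 12, 1, 12, 1, 12, 1, 12, 1, 12, 1, 0, 1, 12, 1, 12, 1, 12, 1, 12, 1, 12, 33, 12, 1, 12, 1, 12, 1, 12, 1, 12, 1.
The distinct values are {0, 1, 12, 33}; there are 4 of them.

4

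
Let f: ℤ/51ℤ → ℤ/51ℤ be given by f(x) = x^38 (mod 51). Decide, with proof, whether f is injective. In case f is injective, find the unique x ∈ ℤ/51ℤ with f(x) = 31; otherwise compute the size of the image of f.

18

f(7): Repeated squaring mod 51: 7^1 ≡ 7, 7^2 ≡ 7² = 49, 7^4 ≡ 49² = 2401 ≡ 4, 7^8 ≡ 4² = 16, 7^16 ≡ 16² = 256 ≡ 1, 7^32 ≡ 1² = 1. Since 38 = 32 + 4 + 2, 7^38 ≡ 1·4·49: 1·4 = 4, then 4·49 = 196 ≡ 43. So 7^38 ≡ 43 (mod 51).
f(10): Repeated squaring mod 51: 10^1 ≡ 10, 10^2 ≡ 10² = 100 ≡ 49, 10^4 ≡ 49² = 2401 ≡ 4, 10^8 ≡ 4² = 16, 10^16 ≡ 16² = 256 ≡ 1, 10^32 ≡ 1² = 1. Since 38 = 32 + 4 + 2, 10^38 ≡ 1·4·49: 1·4 = 4, then 4·49 = 196 ≡ 43. So 10^38 ≡ 43 (mod 51).
So f(7) = f(10) = 43 while 7 ≠ 10, hence f is not injective.
Since f is not injective, we determine |image(f)|. Computing x^38 mod 51 for each x (by repeated squaring, reducing mod 51 at every step), the values f(0), f(1), …, f(50) are: 0, 1, 13, 15, 16, 19, 42, 43, 4, 21, 43, 25, 36, 16, 49, 30, 1, 34, 18, 13, 49, 33, 19, 25, 9, 4, 4, 9, 25, 19, 33, 49, 13, 18, 34, 1, 30, 49, 16, 36, 25, 43, 21, 4, 43, 42, 19, 16, 15, 13, 1.
The distinct values are {0, 1, 4, 9, 13, 15, 16, 18, 19, 21, 25, 30, 33, 34, 36, 42, 43, 49}; there are 18 of them.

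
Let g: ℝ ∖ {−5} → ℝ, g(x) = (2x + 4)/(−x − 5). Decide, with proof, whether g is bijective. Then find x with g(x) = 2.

-7/2

If g(x) = −2, cross-multiplying gives −1(2x + 4) = 2(−x − 5), which simplifies to −4 = −10 — false.  So −2 has no preimage and g is not surjective.
Therefore g is not bijective.
Solving g(x) = 2: cross-multiplying gives 2x + 4 = 2(−x − 5), which rearranges to 4x = −14, so x = −7/2.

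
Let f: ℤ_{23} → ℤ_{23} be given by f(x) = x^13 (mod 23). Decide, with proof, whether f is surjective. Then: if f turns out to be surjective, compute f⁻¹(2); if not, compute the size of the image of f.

Since 23 is prime, the nonzero elements of ℤ_{23} form a cyclic group of order 22.
As gcd(13, 22) = 1, raising to the 13th power is a bijection on this group: if s^13 ≡ t^13 then (st^{−1})^13 = 1, and the only element of order dividing gcd(13, 22) = 1 is 1, so s = t.
With f(0) = 0 this makes f injective on all of ℤ_{23}, hence bijective (finite equal-size domain and codomain). In particular f is surjective.
Since f is surjective, we find the preimage of 2. The inverse of x ↦ x^13 on (ℤ_{23})^× is x ↦ x^17, because 13·17 = 221 = 10·22 + 1 ≡ 1 (mod 22) and x^{22} = 1 for x ≠ 0 (Fermat). So f⁻¹(2) = 2^17 mod 23.
Repeated squaring mod 23: 2^1 ≡ 2, 2^2 ≡ 2² = 4, 2^4 ≡ 4² = 16, 2^8 ≡ 16² = 256 ≡ 3, 2^16 ≡ 3² = 9. Since 17 = 16 + 1, 2^17 ≡ 9·2: 9·2 = 18. So 2^17 ≡ 18 (mod 23).
Hence f⁻¹(2) = 18.

18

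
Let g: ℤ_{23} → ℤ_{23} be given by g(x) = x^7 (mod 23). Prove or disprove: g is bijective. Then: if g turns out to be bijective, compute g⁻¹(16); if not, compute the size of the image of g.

12

Since 23 is prime, the nonzero elements of ℤ_{23} form a cyclic group of order 22.
As gcd(7, 22) = 1, raising to the 7th power is a bijection on this group: if u^7 ≡ v^7 then (uv^{−1})^7 = 1, and the only element of order dividing gcd(7, 22) = 1 is 1, so u = v.
With g(0) = 0 this makes g injective on all of ℤ_{23}, hence bijective (finite equal-size domain and codomain). In particular g is bijective.
Since g is bijective, we find the preimage of 16. The inverse of x ↦ x^7 on (ℤ_{23})^× is x ↦ x^19, because 7·19 = 133 = 6·22 + 1 ≡ 1 (mod 22) and x^{22} = 1 for x ≠ 0 (Fermat). So g⁻¹(16) = 16^19 mod 23.
Repeated squaring mod 23: 16^1 ≡ 16, 16^2 ≡ 16² = 256 ≡ 3, 16^4 ≡ 3² = 9, 16^8 ≡ 9² = 81 ≡ 12, 16^16 ≡ 12² = 144 ≡ 6. Since 19 = 16 + 2 + 1, 16^19 ≡ 6·3·16: 6·3 = 18, then 18·16 = 288 ≡ 12. So 16^19 ≡ 12 (mod 23).
Hence g⁻¹(16) = 12.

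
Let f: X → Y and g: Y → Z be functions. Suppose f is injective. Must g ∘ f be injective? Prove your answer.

not injective

No. Take X = Y = Z = {0, 1}, f = identity (injective), and g(x) = 0 for every x.
Then (g ∘ f)(0) = 0 = (g ∘ f)(1) with 0 ≠ 1, so g ∘ f is not injective.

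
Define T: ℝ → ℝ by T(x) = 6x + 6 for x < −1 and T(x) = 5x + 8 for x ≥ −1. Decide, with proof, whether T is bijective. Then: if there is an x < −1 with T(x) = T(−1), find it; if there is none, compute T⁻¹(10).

Both pieces are strictly increasing (slopes 6 and 5), so each is injective on its own interval.
The left piece maps (−∞, −1) onto (−∞, 0); the right piece maps [−1, ∞) onto [3, ∞).
The images leave a gap (0 has no preimage), so T is not surjective, hence not bijective.
Because the two images are disjoint, no x < −1 has T(x) = T(−1), so we compute T⁻¹(10): 10 lies in [3, ∞), so solve 5x + 8 = 10: x = (10 − 8)/5 = 2/5.

2/5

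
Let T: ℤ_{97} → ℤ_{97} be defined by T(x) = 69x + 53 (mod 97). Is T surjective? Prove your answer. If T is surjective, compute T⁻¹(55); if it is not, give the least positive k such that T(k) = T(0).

90

Since gcd(69, 97) = 1, 69 is invertible modulo 97. Euclid's algorithm: 97 = 1·69 + 28, 69 = 2·28 + 13, 28 = 2·13 + 2, 13 = 6·2 + 1; back-substituting gives 1 = 45·69 − 32·97, so 69⁻¹ ≡ 45 (mod 97).
Then y ↦ 45(y − 53) is a two-sided inverse to T, so every y ∈ ℤ_{97} has a preimage.
Hence T is surjective.
Since T is surjective, we compute T⁻¹(55): solve 69x + 53 ≡ 55 (mod 97), i.e. 69x ≡ 2 (mod 97).
Multiplying by 69⁻¹ = 45 gives x ≡ 45·2 = 90 ≡ 90 (mod 97).
Check: T(90) = 69·90 + 53 = 6263 = 64·97 + 55 ≡ 55 (mod 97).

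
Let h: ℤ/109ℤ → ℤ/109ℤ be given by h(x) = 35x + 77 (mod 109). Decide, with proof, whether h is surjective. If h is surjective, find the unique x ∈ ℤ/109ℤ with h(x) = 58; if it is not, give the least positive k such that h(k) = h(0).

96

Since gcd(35, 109) = 1, 35 is invertible modulo 109. Euclid's algorithm: 109 = 3·35 + 4, 35 = 8·4 + 3, 4 = 1·3 + 1; back-substituting gives 1 = 81·35 − 26·109, so 35⁻¹ ≡ 81 (mod 109).
For any y ∈ ℤ/109ℤ, x = 81(y − 77) mod 109 satisfies h(x) = 35·81(y − 77) + 77 ≡ y (since 35·81 ≡ 1 mod 109). So every y has a preimage.
So h is surjective.
Since h is surjective, we find h⁻¹(58): we need 35x ≡ 58 − 77 ≡ 90 (mod 109). Using 35⁻¹ = 81: x ≡ 81·90 = 7290 = 66·109 + 96, so x = 96.
Check: h(96) = 35·96 + 77 = 3437 = 31·109 + 58 ≡ 58 (mod 109).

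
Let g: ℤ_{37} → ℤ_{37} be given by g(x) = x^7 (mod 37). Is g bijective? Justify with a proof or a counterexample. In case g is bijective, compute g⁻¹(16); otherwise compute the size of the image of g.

9

Since 37 is prime, the nonzero elements of ℤ_{37} form a cyclic group of order 36.
As gcd(7, 36) = 1, raising to the 7th power is a bijection on this group: if s^7 ≡ t^7 then (st^{−1})^7 = 1, and the only element of order dividing gcd(7, 36) = 1 is 1, so s = t.
With g(0) = 0 this makes g injective on all of ℤ_{37}, hence bijective (finite equal-size domain and codomain). In particular g is bijective.
Since g is bijective, we find the preimage of 16. The inverse of x ↦ x^7 on (ℤ_{37})^× is x ↦ x^31, because 7·31 = 217 = 6·36 + 1 ≡ 1 (mod 36) and x^{36} = 1 for x ≠ 0 (Fermat). So g⁻¹(16) = 16^31 mod 37.
Repeated squaring mod 37: 16^1 ≡ 16, 16^2 ≡ 16² = 256 ≡ 34, 16^4 ≡ 34² = 1156 ≡ 9, 16^8 ≡ 9² = 81 ≡ 7, 16^16 ≡ 7² = 49 ≡ 12. Since 31 = 16 + 8 + 4 + 2 + 1, 16^31 ≡ 12·7·9·34·16: 12·7 = 84 ≡ 10, then 10·9 = 90 ≡ 16, then 16·34 = 544 ≡ 26, then 26·16 = 416 ≡ 9. So 16^31 ≡ 9 (mod 37).
Hence g⁻¹(16) = 9.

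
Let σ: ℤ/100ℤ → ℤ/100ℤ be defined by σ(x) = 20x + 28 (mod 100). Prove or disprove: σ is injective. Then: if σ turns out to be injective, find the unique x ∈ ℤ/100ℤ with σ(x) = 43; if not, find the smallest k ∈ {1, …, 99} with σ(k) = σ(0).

5

By definition, σ is injective if σ(x_1) = σ(x_2) implies x_1 = x_2.
We have gcd(20, 100) = 20 > 1. Taking x_1 = 0 and x_2 = 5: σ(0) = 28 and σ(5) = 20·5 + 28 = 128 ≡ 28 (mod 100).
So σ(0) = σ(5) while 0 ≠ 5, thus σ is not injective.
Since σ is not injective, we find the least positive k with σ(k) = σ(0): this means 20k ≡ 0 (mod 100), i.e. 100 ∣ 20k. Since gcd(20, 100) = 20, dividing through by 20 this holds exactly when 5 ∣ k.
The smallest positive such k is 5.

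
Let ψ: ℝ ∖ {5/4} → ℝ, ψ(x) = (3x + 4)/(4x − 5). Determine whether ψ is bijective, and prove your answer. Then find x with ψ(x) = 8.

44/29

If ψ(x) = 3/4, cross-multiplying gives 4(3x + 4) = 3(4x − 5), which simplifies to 16 = −15 — false.  So 3/4 has no preimage and ψ is not surjective.
Thus ψ is not bijective.
Solving ψ(x) = 8: cross-multiplying gives 3x + 4 = 8(4x − 5), which rearranges to −29x = −44, so x = 44/29.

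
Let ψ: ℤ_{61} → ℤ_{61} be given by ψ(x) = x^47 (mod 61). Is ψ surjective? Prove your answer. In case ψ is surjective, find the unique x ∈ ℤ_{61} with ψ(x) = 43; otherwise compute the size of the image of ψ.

Since 61 is prime, the nonzero elements of ℤ_{61} form a cyclic group of order 60.
As gcd(47, 60) = 1, raising to the 47th power is a bijection on this group: if x_1^47 ≡ x_2^47 then (x_1x_2^{−1})^47 = 1, and the only element of order dividing gcd(47, 60) = 1 is 1, so x_1 = x_2.
With ψ(0) = 0 this makes ψ injective on all of ℤ_{61}, hence bijective (finite equal-size domain and codomain). In particular ψ is surjective.
Since ψ is surjective, we find the preimage of 43. The inverse of x ↦ x^47 on (ℤ_{61})^× is x ↦ x^23, because 47·23 = 1081 = 18·60 + 1 ≡ 1 (mod 60) and x^{60} = 1 for x ≠ 0 (Fermat). So ψ⁻¹(43) = 43^23 mod 61.
Repeated squaring mod 61: 43^1 ≡ 43, 43^2 ≡ 43² = 1849 ≡ 19, 43^4 ≡ 19² = 361 ≡ 56, 43^8 ≡ 56² = 3136 ≡ 25, 43^16 ≡ 25² = 625 ≡ 15. Since 23 = 16 + 4 + 2 + 1, 43^23 ≡ 15·56·19·43: 15·56 = 840 ≡ 47, then 47·19 = 893 ≡ 39, then 39·43 = 1677 ≡ 30. So 43^23 ≡ 30 (mod 61).
Hence ψ⁻¹(43) = 30.

30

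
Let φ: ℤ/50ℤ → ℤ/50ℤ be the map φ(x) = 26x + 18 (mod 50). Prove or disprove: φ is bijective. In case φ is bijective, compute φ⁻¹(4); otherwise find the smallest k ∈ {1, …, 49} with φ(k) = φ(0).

We have gcd(26, 50) = 2 > 1. Taking s = 0 and t = 25: φ(0) = 18 and φ(25) = 26·25 + 18 = 668 ≡ 18 (mod 50).
So φ(0) = φ(25) while 0 ≠ 25, so φ is not injective, hence not bijective.
Since φ is not bijective, we find the least positive k with φ(k) = φ(0): this means 26k ≡ 0 (mod 50), i.e. 50 ∣ 26k. Since gcd(26, 50) = 2, dividing through by 2 this holds exactly when 25 ∣ 13k, and as gcd(13, 25) = 1, exactly when 25 ∣ k.
The smallest positive such k is 25.

25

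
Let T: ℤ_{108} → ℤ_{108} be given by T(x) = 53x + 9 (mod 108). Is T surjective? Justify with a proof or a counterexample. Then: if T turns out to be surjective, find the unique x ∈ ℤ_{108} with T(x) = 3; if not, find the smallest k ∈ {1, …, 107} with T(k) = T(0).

6

Since gcd(53, 108) = 1, 53 is invertible modulo 108. Euclid's algorithm: 108 = 2·53 + 2, 53 = 26·2 + 1; back-substituting gives 1 = 53·53 − 26·108, so 53⁻¹ ≡ 53 (mod 108).
Then y ↦ 53(y − 9) is a two-sided inverse to T, so every y ∈ ℤ_{108} has a preimage.
Therefore T is surjective.
Since T is surjective, we compute T⁻¹(3): solve 53x + 9 ≡ 3 (mod 108), i.e. 53x ≡ 102 (mod 108).
Multiplying by 53⁻¹ = 53 gives x ≡ 53·102 = 5406 = 50·108 + 6 ≡ 6 (mod 108).
Check: T(6) = 53·6 + 9 = 327 = 3·108 + 3 ≡ 3 (mod 108).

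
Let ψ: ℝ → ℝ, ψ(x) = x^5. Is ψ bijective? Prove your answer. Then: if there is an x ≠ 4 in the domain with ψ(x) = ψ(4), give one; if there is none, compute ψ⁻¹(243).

On ℝ, x ↦ x^5 is strictly increasing (injective) and for any y ∈ ℝ the 5th root y^{1/5} lies in ℝ (surjective). So ψ is bijective.
Since x ↦ x^5 is strictly increasing on ℝ, it is injective there, so no x ≠ 4 in the domain has ψ(x) = ψ(4). We therefore compute ψ⁻¹(243) = 243^{1/5} = 3 (indeed 3^5 = 243).

3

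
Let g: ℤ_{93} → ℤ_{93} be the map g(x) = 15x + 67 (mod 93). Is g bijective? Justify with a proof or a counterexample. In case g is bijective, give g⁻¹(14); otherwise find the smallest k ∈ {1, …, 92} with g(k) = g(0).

By definition, g is injective when g(a) = g(b) forces a = b.
We have gcd(15, 93) = 3 > 1. Taking a = 0 and b = 31: g(0) = 67 and g(31) = 15·31 + 67 = 532 ≡ 67 (mod 93).
So g(0) = g(31) while 0 ≠ 31, so g is not injective, hence not bijective.
Since g is not bijective, we find the least positive k with g(k) = g(0): this means 15k ≡ 0 (mod 93), i.e. 93 ∣ 15k. Since gcd(15, 93) = 3, dividing through by 3 this holds exactly when 31 ∣ 5k, and as gcd(5, 31) = 1, exactly when 31 ∣ k.
The smallest positive such k is 31.

31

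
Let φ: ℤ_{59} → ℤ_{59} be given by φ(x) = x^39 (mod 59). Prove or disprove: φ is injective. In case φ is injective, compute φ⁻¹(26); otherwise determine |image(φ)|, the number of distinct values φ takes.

Since 59 is prime, the nonzero elements of ℤ_{59} form a cyclic group of order 58.
As gcd(39, 58) = 1, raising to the 39th power is a bijection on this group: if s^39 ≡ t^39 then (st^{−1})^39 = 1, and the only element of order dividing gcd(39, 58) = 1 is 1, so s = t.
With φ(0) = 0 this makes φ injective on all of ℤ_{59}, hence bijective (finite equal-size domain and codomain). In particular φ is injective.
Since φ is injective, we find the preimage of 26. The inverse of x ↦ x^39 on (ℤ_{59})^× is x ↦ x^3, because 39·3 = 117 = 2·58 + 1 ≡ 1 (mod 58) and x^{58} = 1 for x ≠ 0 (Fermat). So φ⁻¹(26) = 26^3 mod 59.
Repeated squaring mod 59: 26^1 ≡ 26, 26^2 ≡ 26² = 676 ≡ 27. Since 3 = 2 + 1, 26^3 ≡ 27·26: 27·26 = 702 ≡ 53. So 26^3 ≡ 53 (mod 59).
Hence φ⁻¹(26) = 53.

53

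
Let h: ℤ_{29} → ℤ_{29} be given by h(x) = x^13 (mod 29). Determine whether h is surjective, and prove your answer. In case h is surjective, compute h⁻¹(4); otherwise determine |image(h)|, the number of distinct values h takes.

22

Since 29 is prime, the nonzero elements of ℤ_{29} form a cyclic group of order 28.
As gcd(13, 28) = 1, raising to the 13th power is a bijection on this group: if x_1^13 ≡ x_2^13 then (x_1x_2^{−1})^13 = 1, and the only element of order dividing gcd(13, 28) = 1 is 1, so x_1 = x_2.
With h(0) = 0 this makes h injective on all of ℤ_{29}, hence bijective (finite equal-size domain and codomain). In particular h is surjective.
Since h is surjective, we find the preimage of 4. The inverse of x ↦ x^13 on (ℤ_{29})^× is x ↦ x^13, because 13·13 = 169 = 6·28 + 1 ≡ 1 (mod 28) and x^{28} = 1 for x ≠ 0 (Fermat). So h⁻¹(4) = 4^13 mod 29.
Repeated squaring mod 29: 4^1 ≡ 4, 4^2 ≡ 4² = 16, 4^4 ≡ 16² = 256 ≡ 24, 4^8 ≡ 24² = 576 ≡ 25. Since 13 = 8 + 4 + 1, 4^13 ≡ 25·24·4: 25·24 = 600 ≡ 20, then 20·4 = 80 ≡ 22. So 4^13 ≡ 22 (mod 29).
Hence h⁻¹(4) = 22.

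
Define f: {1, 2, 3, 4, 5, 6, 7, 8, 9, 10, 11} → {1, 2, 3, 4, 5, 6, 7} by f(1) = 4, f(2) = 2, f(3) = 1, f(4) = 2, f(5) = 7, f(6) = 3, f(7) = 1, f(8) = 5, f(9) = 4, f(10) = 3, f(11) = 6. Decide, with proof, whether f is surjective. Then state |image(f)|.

7

Every element of the codomain has a preimage: 1 = f(3), 2 = f(2), 3 = f(6), 4 = f(1), 5 = f(8), 6 = f(11), 7 = f(5).
So f is surjective.
The image of f is {1, 2, 3, 4, 5, 6, 7}, which has 7 elements.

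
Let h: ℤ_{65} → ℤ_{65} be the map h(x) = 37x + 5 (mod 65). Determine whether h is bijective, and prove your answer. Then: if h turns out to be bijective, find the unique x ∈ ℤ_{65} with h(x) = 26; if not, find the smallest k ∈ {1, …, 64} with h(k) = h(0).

48

If h(s) = h(t), then 37s ≡ 37t (mod 65). Because gcd(37, 65) = 1, we may cancel 37 to get s ≡ t (mod 65).
We now compute 37⁻¹ mod 65 explicitly. Euclid's algorithm: 65 = 1·37 + 28, 37 = 1·28 + 9, 28 = 3·9 + 1; back-substituting gives 1 = 58·37 − 33·65, so 37⁻¹ ≡ 58 (mod 65).
Then y ↦ 58(y − 5) is a two-sided inverse to h, so every y ∈ ℤ_{65} has a preimage.
Therefore h is bijective.
Since h is bijective, we compute h⁻¹(26): solve 37x + 5 ≡ 26 (mod 65), i.e. 37x ≡ 21 (mod 65).
Multiplying by 37⁻¹ = 58 gives x ≡ 58·21 = 1218 = 18·65 + 48 ≡ 48 (mod 65).
Check: h(48) = 37·48 + 5 = 1781 = 27·65 + 26 ≡ 26 (mod 65).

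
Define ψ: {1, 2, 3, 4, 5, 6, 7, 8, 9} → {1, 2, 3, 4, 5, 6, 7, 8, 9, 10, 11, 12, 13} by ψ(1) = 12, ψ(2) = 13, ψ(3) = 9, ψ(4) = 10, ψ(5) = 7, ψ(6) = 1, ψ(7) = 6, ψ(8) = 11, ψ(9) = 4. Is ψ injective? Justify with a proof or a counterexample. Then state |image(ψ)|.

9

The values ψ(1), …, ψ(9) are 12, 13, 9, 10, 7, 1, 6, 11, 4 — all distinct.
So ψ(s) = ψ(t) only when s = t, and ψ is injective.
The image of ψ is {1, 4, 6, 7, 9, 10, 11, 12, 13}, which has 9 elements.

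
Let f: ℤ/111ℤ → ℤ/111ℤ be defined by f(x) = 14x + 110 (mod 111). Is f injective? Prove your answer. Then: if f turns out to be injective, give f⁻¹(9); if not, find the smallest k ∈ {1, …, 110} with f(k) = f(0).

80

If f(a) = f(b), then 14a ≡ 14b (mod 111). Because gcd(14, 111) = 1, we may cancel 14 to get a ≡ b (mod 111).
Therefore f is injective.
We now compute 14⁻¹ mod 111 explicitly. Euclid's algorithm: 111 = 7·14 + 13, 14 = 1·13 + 1; back-substituting gives 1 = 8·14 − 1·111, so 14⁻¹ ≡ 8 (mod 111).
Since f is injective, we find f⁻¹(9): we need 14x ≡ 9 − 110 ≡ 10 (mod 111). Using 14⁻¹ = 8: x ≡ 8·10 = 80, so x = 80.
Check: f(80) = 14·80 + 110 = 1230 = 11·111 + 9 ≡ 9 (mod 111).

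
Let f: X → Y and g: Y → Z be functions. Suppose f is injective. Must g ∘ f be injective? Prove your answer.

not injective

No. Take X = Y = Z = {0, 1, 2}, f = identity (injective), and g(x) = 0 for every x.
Then (g ∘ f)(0) = 0 = (g ∘ f)(2) with 0 ≠ 2, so g ∘ f is not injective.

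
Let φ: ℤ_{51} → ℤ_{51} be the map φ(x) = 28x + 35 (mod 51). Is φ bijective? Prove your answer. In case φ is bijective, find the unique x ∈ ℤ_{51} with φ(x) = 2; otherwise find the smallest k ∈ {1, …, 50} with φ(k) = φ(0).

48

If φ(a) = φ(b), then 28a ≡ 28b (mod 51). Because gcd(28, 51) = 1, we may cancel 28 to get a ≡ b (mod 51).
We now compute 28⁻¹ mod 51 explicitly. Euclid's algorithm: 51 = 1·28 + 23, 28 = 1·23 + 5, 23 = 4·5 + 3, 5 = 1·3 + 2, 3 = 1·2 + 1; back-substituting gives 1 = 31·28 − 17·51, so 28⁻¹ ≡ 31 (mod 51).
Then y ↦ 31(y − 35) is a two-sided inverse to φ, so every y ∈ ℤ_{51} has a preimage.
So φ is bijective.
Since φ is bijective, we compute φ⁻¹(2): solve 28x + 35 ≡ 2 (mod 51), i.e. 28x ≡ 18 (mod 51).
Multiplying by 28⁻¹ = 31 gives x ≡ 31·18 = 558 = 10·51 + 48 ≡ 48 (mod 51).
Check: φ(48) = 28·48 + 35 = 1379 = 27·51 + 2 ≡ 2 (mod 51).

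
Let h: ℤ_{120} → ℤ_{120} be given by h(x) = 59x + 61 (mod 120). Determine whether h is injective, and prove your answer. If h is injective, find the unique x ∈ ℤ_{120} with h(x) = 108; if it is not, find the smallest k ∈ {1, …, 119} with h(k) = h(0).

If h(s) = h(t), then 59s ≡ 59t (mod 120). Because gcd(59, 120) = 1, we may cancel 59 to get s ≡ t (mod 120).
Therefore h is injective.
We now compute 59⁻¹ mod 120 explicitly. Euclid's algorithm: 120 = 2·59 + 2, 59 = 29·2 + 1; back-substituting gives 1 = 59·59 − 29·120, so 59⁻¹ ≡ 59 (mod 120).
Since h is injective, we compute h⁻¹(108): solve 59x + 61 ≡ 108 (mod 120), i.e. 59x ≡ 47 (mod 120).
Multiplying by 59⁻¹ = 59 gives x ≡ 59·47 = 2773 = 23·120 + 13 ≡ 13 (mod 120).
Check: h(13) = 59·13 + 61 = 828 = 6·120 + 108 ≡ 108 (mod 120).

13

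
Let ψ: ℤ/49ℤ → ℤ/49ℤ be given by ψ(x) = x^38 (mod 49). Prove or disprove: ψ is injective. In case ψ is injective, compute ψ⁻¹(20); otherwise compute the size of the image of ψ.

ψ(0) = 0^38 = 0.
ψ(7): Repeated squaring mod 49: 7^1 ≡ 7, 7^2 ≡ 7² = 49 ≡ 0, 7^4 ≡ 0² = 0, 7^8 ≡ 0² = 0, 7^16 ≡ 0² = 0, 7^32 ≡ 0² = 0. Since 38 = 32 + 4 + 2, 7^38 ≡ 0·0·0: 0·0 = 0, then 0·0 = 0. So 7^38 ≡ 0 (mod 49).
So ψ(0) = ψ(7) = 0 while 0 ≠ 7, thus ψ is not injective.
Since ψ is not injective, we determine |image(ψ)|. Computing x^38 mod 49 for each x (by repeated squaring, reducing mod 49 at every step), the values ψ(0), ψ(1), …, ψ(48) are: 0, 1, 46, 23, 9, 4, 29, 0, 22, 39, 37, 44, 11, 8, 0, 43, 32, 2, 30, 18, 36, 0, 15, 25, 16, 16, 25, 15, 0, 36, 18, 30, 2, 32, 43, 0, 8, 11, 44, 37, 39, 22, 0, 29, 4, 9, 23, 46, 1.
The distinct values are {0, 1, 2, 4, 8, 9, 11, 15, 16, 18, 22, 23, 25, 29, 30, 32, 36, 37, 39, 43, 44, 46}; there are 22 of them.

22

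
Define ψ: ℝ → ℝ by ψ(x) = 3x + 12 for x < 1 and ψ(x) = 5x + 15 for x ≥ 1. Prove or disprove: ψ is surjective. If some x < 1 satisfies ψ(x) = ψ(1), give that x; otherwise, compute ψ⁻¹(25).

Both pieces are strictly increasing (slopes 3 and 5), so each is injective on its own interval.
The left piece maps (−∞, 1) onto (−∞, 15); the right piece maps [1, ∞) onto [20, ∞).
The union (−∞, 15) ∪ [20, ∞) omits the interval between 15 and 20; in particular 15 has no preimage. So ψ is not surjective.
Because the two images are disjoint, no x < 1 has ψ(x) = ψ(1), so we compute ψ⁻¹(25): 25 lies in [20, ∞), so solve 5x + 15 = 25: x = (25 − 15)/5 = 2.

2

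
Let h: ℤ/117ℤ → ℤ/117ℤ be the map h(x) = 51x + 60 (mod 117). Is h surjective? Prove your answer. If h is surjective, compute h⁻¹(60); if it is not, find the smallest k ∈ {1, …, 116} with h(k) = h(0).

39

By definition, surjectivity means every element of the codomain has a preimage under h.
Since gcd(51, 117) = 3, we have 51x ≡ 0 (mod 3) for all x, so h(x) ≡ 0 (mod 3).
But 1 ≢ 0 (mod 3), so 1 ∈ ℤ/117ℤ has no preimage. Therefore h is not surjective.
Since h is not surjective, we find the least positive k with h(k) = h(0): this means 51k ≡ 0 (mod 117), i.e. 117 ∣ 51k. Since gcd(51, 117) = 3, dividing through by 3 this holds exactly when 39 ∣ 17k, and as gcd(17, 39) = 1, exactly when 39 ∣ k.
The smallest positive such k is 39.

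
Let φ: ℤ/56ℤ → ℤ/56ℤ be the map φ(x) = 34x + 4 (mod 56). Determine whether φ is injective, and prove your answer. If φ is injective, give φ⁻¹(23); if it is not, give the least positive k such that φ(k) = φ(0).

Recall: injectivity means: for all a, b in the domain, φ(a) = φ(b) implies a = b.
We have gcd(34, 56) = 2 > 1. Taking a = 0 and b = 28: φ(0) = 4 and φ(28) = 34·28 + 4 = 956 ≡ 4 (mod 56).
So φ(0) = φ(28) while 0 ≠ 28, therefore φ is not injective.
Since φ is not injective, we find the least positive k with φ(k) = φ(0): this means 34k ≡ 0 (mod 56), i.e. 56 ∣ 34k. Since gcd(34, 56) = 2, dividing through by 2 this holds exactly when 28 ∣ 17k, and as gcd(17, 28) = 1, exactly when 28 ∣ k.
The smallest positive such k is 28.

28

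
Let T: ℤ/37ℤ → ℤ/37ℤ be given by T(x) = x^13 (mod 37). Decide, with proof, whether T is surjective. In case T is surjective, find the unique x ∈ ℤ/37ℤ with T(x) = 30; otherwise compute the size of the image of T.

Since 37 is prime, the nonzero elements of ℤ/37ℤ form a cyclic group of order 36.
As gcd(13, 36) = 1, raising to the 13th power is a bijection on this group: if u^13 ≡ v^13 then (uv^{−1})^13 = 1, and the only element of order dividing gcd(13, 36) = 1 is 1, so u = v.
With T(0) = 0 this makes T injective on all of ℤ/37ℤ, hence bijective (finite equal-size domain and codomain). In particular T is surjective.
Since T is surjective, we find the preimage of 30. The inverse of x ↦ x^13 on (ℤ/37ℤ)^× is x ↦ x^25, because 13·25 = 325 = 9·36 + 1 ≡ 1 (mod 36) and x^{36} = 1 for x ≠ 0 (Fermat). So T⁻¹(30) = 30^25 mod 37.
Repeated squaring mod 37: 30^1 ≡ 30, 30^2 ≡ 30² = 900 ≡ 12, 30^4 ≡ 12² = 144 ≡ 33, 30^8 ≡ 33² = 1089 ≡ 16, 30^16 ≡ 16² = 256 ≡ 34. Since 25 = 16 + 8 + 1, 30^25 ≡ 34·16·30: 34·16 = 544 ≡ 26, then 26·30 = 780 ≡ 3. So 30^25 ≡ 3 (mod 37).
Hence T⁻¹(30) = 3.

3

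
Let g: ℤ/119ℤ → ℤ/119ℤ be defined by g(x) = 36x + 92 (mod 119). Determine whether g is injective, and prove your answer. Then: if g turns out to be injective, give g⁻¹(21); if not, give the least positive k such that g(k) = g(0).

Recall: g is injective if g(x_1) = g(x_2) implies x_1 = x_2.
If g(x_1) = g(x_2), then 36x_1 ≡ 36x_2 (mod 119). Because gcd(36, 119) = 1, we may cancel 36 to get x_1 ≡ x_2 (mod 119).
Therefore g is injective.
We now compute 36⁻¹ mod 119 explicitly. Euclid's algorithm: 119 = 3·36 + 11, 36 = 3·11 + 3, 11 = 3·3 + 2, 3 = 1·2 + 1; back-substituting gives 1 = 43·36 − 13·119, so 36⁻¹ ≡ 43 (mod 119).
Since g is injective, we compute g⁻¹(21): solve 36x + 92 ≡ 21 (mod 119), i.e. 36x ≡ 48 (mod 119).
Multiplying by 36⁻¹ = 43 gives x ≡ 43·48 = 2064 = 17·119 + 41 ≡ 41 (mod 119).
Check: g(41) = 36·41 + 92 = 1568 = 13·119 + 21 ≡ 21 (mod 119).

41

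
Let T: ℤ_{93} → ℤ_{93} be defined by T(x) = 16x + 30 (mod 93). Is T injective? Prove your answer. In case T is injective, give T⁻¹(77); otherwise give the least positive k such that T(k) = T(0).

Suppose T(x_1) = T(x_2) in ℤ_{93}. Then 16x_1 + 30 ≡ 16x_2 + 30 (mod 93), hence 16(x_1 − x_2) ≡ 0 (mod 93).
Since gcd(16, 93) = 1, 16 is invertible modulo 93, so x_1 − x_2 ≡ 0 (mod 93), i.e. x_1 = x_2.
Hence T is injective.
We now compute 16⁻¹ mod 93 explicitly. Euclid's algorithm: 93 = 5·16 + 13, 16 = 1·13 + 3, 13 = 4·3 + 1; back-substituting gives 1 = 64·16 − 11·93, so 16⁻¹ ≡ 64 (mod 93).
Since T is injective, we compute T⁻¹(77): solve 16x + 30 ≡ 77 (mod 93), i.e. 16x ≡ 47 (mod 93).
Multiplying by 16⁻¹ = 64 gives x ≡ 64·47 = 3008 = 32·93 + 32 ≡ 32 (mod 93).
Check: T(32) = 16·32 + 30 = 542 = 5·93 + 77 ≡ 77 (mod 93).

32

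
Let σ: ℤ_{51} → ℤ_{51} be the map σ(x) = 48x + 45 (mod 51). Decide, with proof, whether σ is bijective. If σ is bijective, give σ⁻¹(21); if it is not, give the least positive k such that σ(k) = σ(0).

Recall: σ is injective if σ(s) = σ(t) implies s = t.
We have gcd(48, 51) = 3 > 1. Taking s = 0 and t = 17: σ(0) = 45 and σ(17) = 48·17 + 45 = 861 ≡ 45 (mod 51).
So σ(0) = σ(17) while 0 ≠ 17, so σ is not injective, hence not bijective.
Since σ is not bijective, we find the least positive k with σ(k) = σ(0): this means 48k ≡ 0 (mod 51), i.e. 51 ∣ 48k. Since gcd(48, 51) = 3, dividing through by 3 this holds exactly when 17 ∣ 16k, and as gcd(16, 17) = 1, exactly when 17 ∣ k.
The smallest positive such k is 17.

17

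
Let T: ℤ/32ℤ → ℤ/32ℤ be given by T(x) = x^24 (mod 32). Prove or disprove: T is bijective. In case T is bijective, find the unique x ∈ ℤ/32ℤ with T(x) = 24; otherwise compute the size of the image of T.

T(0) = 0^24 = 0.
T(2): Repeated squaring mod 32: 2^1 ≡ 2, 2^2 ≡ 2² = 4, 2^4 ≡ 4² = 16, 2^8 ≡ 16² = 256 ≡ 0, 2^16 ≡ 0² = 0. Since 24 = 16 + 8, 2^24 ≡ 0·0: 0·0 = 0. So 2^24 ≡ 0 (mod 32).
So T(0) = T(2) = 0 while 0 ≠ 2, thus T is not injective, hence not bijective.
Since T is not bijective, we determine |image(T)|. Computing x^24 mod 32 for each x (by repeated squaring, reducing mod 32 at every step), the values T(0), T(1), …, T(31) are: 0, 1, 0, 1, 0, 1, 0, 1, 0, 1, 0, 1, 0, 1, 0, 1, 0, 1, 0, 1, 0, 1, 0, 1, 0, 1, 0, 1, 0, 1, 0, 1.
The distinct values are {0, 1}; there are 2 of them.

2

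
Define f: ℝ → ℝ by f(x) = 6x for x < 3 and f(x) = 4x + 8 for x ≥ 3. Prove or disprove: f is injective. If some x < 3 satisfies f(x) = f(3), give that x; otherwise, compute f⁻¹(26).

9/2

Both pieces are strictly increasing (slopes 6 and 4), so each is injective on its own interval.
The left piece maps (−∞, 3) onto (−∞, 18); the right piece maps [3, ∞) onto [20, ∞).
These images are disjoint, so no value is attained by both pieces. Therefore f is injective.
Because the two images are disjoint, no x < 3 has f(x) = f(3), so we compute f⁻¹(26): 26 lies in [20, ∞), so solve 4x + 8 = 26: x = (26 − 8)/4 = 9/2.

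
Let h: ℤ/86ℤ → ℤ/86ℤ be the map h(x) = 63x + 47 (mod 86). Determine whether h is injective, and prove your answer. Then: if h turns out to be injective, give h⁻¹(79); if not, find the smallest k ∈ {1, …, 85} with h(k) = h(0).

If h(a) = h(b), then 63a ≡ 63b (mod 86). Because gcd(63, 86) = 1, we may cancel 63 to get a ≡ b (mod 86).
So h is injective.
We now compute 63⁻¹ mod 86 explicitly. Euclid's algorithm: 86 = 1·63 + 23, 63 = 2·23 + 17, 23 = 1·17 + 6, 17 = 2·6 + 5, 6 = 1·5 + 1; back-substituting gives 1 = 71·63 − 52·86, so 63⁻¹ ≡ 71 (mod 86).
Since h is injective, we compute h⁻¹(79): solve 63x + 47 ≡ 79 (mod 86), i.e. 63x ≡ 32 (mod 86).
Multiplying by 63⁻¹ = 71 gives x ≡ 71·32 = 2272 = 26·86 + 36 ≡ 36 (mod 86).
Check: h(36) = 63·36 + 47 = 2315 = 26·86 + 79 ≡ 79 (mod 86).

36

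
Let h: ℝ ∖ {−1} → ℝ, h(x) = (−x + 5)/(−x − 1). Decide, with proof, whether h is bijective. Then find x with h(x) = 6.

-11/5

If h(x) = 1, cross-multiplying gives −1(−x + 5) = −1(−x − 1), which simplifies to −5 = 1 — false.  So 1 has no preimage and h is not surjective.
Thus h is not bijective.
Solving h(x) = 6: cross-multiplying gives −x + 5 = 6(−x − 1), which rearranges to 5x = −11, so x = −11/5.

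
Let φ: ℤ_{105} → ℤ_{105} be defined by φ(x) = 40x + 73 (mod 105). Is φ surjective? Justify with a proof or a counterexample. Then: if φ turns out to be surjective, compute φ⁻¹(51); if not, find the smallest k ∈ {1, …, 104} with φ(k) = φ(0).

21

By definition, φ is surjective if every y in the codomain equals φ(x) for some x in the domain.
Since gcd(40, 105) = 5, we have 40x ≡ 0 (mod 5) for all x, so φ(x) ≡ 3 (mod 5).
But 0 ≢ 3 (mod 5), so 0 ∈ ℤ_{105} has no preimage. Hence φ is not surjective.
Since φ is not surjective, we find the least positive k with φ(k) = φ(0): this means 40k ≡ 0 (mod 105), i.e. 105 ∣ 40k. Since gcd(40, 105) = 5, dividing through by 5 this holds exactly when 21 ∣ 8k, and as gcd(8, 21) = 1, exactly when 21 ∣ k.
The smallest positive such k is 21.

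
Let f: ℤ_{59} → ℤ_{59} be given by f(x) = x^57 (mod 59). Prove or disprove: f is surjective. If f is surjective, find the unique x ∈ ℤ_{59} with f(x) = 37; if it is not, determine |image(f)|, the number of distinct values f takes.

8

Since 59 is prime, the nonzero elements of ℤ_{59} form a cyclic group of order 58.
As gcd(57, 58) = 1, raising to the 57th power is a bijection on this group: if x_1^57 ≡ x_2^57 then (x_1x_2^{−1})^57 = 1, and the only element of order dividing gcd(57, 58) = 1 is 1, so x_1 = x_2.
With f(0) = 0 this makes f injective on all of ℤ_{59}, hence bijective (finite equal-size domain and codomain). In particular f is surjective.
Since f is surjective, we find the preimage of 37. The inverse of x ↦ x^57 on (ℤ_{59})^× is x ↦ x^57, because 57·57 = 3249 = 56·58 + 1 ≡ 1 (mod 58) and x^{58} = 1 for x ≠ 0 (Fermat). So f⁻¹(37) = 37^57 mod 59.
Repeated squaring mod 59: 37^1 ≡ 37, 37^2 ≡ 37² = 1369 ≡ 12, 37^4 ≡ 12² = 144 ≡ 26, 37^8 ≡ 26² = 676 ≡ 27, 37^16 ≡ 27² = 729 ≡ 21, 37^32 ≡ 21² = 441 ≡ 28. Since 57 = 32 + 16 + 8 + 1, 37^57 ≡ 28·21·27·37: 28·21 = 588 ≡ 57, then 57·27 = 1539 ≡ 5, then 5·37 = 185 ≡ 8. So 37^57 ≡ 8 (mod 59).
Hence f⁻¹(37) = 8.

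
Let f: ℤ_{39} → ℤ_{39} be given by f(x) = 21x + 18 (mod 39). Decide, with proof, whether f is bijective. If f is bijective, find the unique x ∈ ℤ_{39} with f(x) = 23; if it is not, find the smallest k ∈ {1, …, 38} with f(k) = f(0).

We have gcd(21, 39) = 3 > 1. Taking s = 0 and t = 13: f(0) = 18 and f(13) = 21·13 + 18 = 291 ≡ 18 (mod 39).
So f(0) = f(13) while 0 ≠ 13, therefore f is not injective, hence not bijective.
Since f is not bijective, we find the least positive k with f(k) = f(0): this means 21k ≡ 0 (mod 39), i.e. 39 ∣ 21k. Since gcd(21, 39) = 3, dividing through by 3 this holds exactly when 13 ∣ 7k, and as gcd(7, 13) = 1, exactly when 13 ∣ k.
The smallest positive such k is 13.

13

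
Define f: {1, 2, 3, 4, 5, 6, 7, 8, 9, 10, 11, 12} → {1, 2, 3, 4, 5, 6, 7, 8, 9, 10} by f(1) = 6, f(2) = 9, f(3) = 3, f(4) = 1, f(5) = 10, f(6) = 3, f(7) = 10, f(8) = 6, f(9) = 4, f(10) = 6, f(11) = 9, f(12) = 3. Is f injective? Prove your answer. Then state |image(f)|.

6

f(3) = 3 = f(6) with 3 ≠ 6, so f is not injective.
The image of f is {1, 3, 4, 6, 9, 10}, which has 6 elements.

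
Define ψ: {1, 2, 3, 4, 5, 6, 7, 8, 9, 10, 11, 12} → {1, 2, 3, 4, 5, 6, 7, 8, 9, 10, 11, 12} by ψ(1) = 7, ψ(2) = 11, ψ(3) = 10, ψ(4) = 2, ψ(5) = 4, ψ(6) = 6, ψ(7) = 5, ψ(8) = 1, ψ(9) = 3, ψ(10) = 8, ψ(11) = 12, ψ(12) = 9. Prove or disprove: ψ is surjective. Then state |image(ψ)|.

Every element of the codomain has a preimage: 1 = ψ(8), 2 = ψ(4), 3 = ψ(9), 4 = ψ(5), 5 = ψ(7), 6 = ψ(6), 7 = ψ(1), 8 = ψ(10), 9 = ψ(12), 10 = ψ(3), 11 = ψ(2), 12 = ψ(11).
So ψ is surjective.
The image of ψ is {1, 2, 3, 4, 5, 6, 7, 8, 9, 10, 11, 12}, which has 12 elements.

12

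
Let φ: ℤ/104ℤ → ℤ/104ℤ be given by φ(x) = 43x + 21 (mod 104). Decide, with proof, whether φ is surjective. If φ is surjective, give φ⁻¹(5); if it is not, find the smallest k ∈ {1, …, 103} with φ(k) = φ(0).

48

Recall: surjectivity means every element of the codomain has a preimage under φ.
Since gcd(43, 104) = 1, 43 is invertible modulo 104. Euclid's algorithm: 104 = 2·43 + 18, 43 = 2·18 + 7, 18 = 2·7 + 4, 7 = 1·4 + 3, 4 = 1·3 + 1; back-substituting gives 1 = 75·43 − 31·104, so 43⁻¹ ≡ 75 (mod 104).
For any y ∈ ℤ/104ℤ, x = 75(y − 21) mod 104 satisfies φ(x) = 43·75(y − 21) + 21 ≡ y (since 43·75 ≡ 1 mod 104). So every y has a preimage.
Hence φ is surjective.
Since φ is surjective, we find φ⁻¹(5): we need 43x ≡ 5 − 21 ≡ 88 (mod 104). Using 43⁻¹ = 75: x ≡ 75·88 = 6600 = 63·104 + 48, so x = 48.
Check: φ(48) = 43·48 + 21 = 2085 = 20·104 + 5 ≡ 5 (mod 104).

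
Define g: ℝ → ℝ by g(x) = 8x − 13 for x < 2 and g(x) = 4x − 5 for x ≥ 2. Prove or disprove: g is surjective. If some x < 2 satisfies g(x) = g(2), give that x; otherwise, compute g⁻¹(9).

Both pieces are strictly increasing (slopes 8 and 4), so each is injective on its own interval.
The left piece maps (−∞, 2) onto (−∞, 3); the right piece maps [2, ∞) onto [3, ∞).
These images together cover ℝ, so g is surjective.
Because the two images are disjoint, no x < 2 has g(x) = g(2), so we compute g⁻¹(9): 9 lies in [3, ∞), so solve 4x − 5 = 9: x = (9 + 5)/4 = 7/2.

7/2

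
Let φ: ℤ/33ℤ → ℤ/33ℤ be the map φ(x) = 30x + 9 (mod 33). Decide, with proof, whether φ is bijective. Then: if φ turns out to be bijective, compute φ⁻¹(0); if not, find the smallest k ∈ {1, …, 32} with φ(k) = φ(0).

We have gcd(30, 33) = 3 > 1. Taking x_1 = 0 and x_2 = 11: φ(0) = 9 and φ(11) = 30·11 + 9 = 339 ≡ 9 (mod 33).
So φ(0) = φ(11) while 0 ≠ 11, so φ is not injective, hence not bijective.
Since φ is not bijective, we find the least positive k with φ(k) = φ(0): this means 30k ≡ 0 (mod 33), i.e. 33 ∣ 30k. Since gcd(30, 33) = 3, dividing through by 3 this holds exactly when 11 ∣ 10k, and as gcd(10, 11) = 1, exactly when 11 ∣ k.
The smallest positive such k is 11.

11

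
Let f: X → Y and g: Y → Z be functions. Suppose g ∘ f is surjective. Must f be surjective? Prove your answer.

not surjective

No. Take X = {0}, Y = {0, 1}, Z = {0}, f(a) = 0 for every a ∈ X, and g(b) = 0 for every b ∈ Y.
Then g ∘ f is surjective onto {0}, but 1 ∈ Y has no preimage under f, so f is not surjective.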